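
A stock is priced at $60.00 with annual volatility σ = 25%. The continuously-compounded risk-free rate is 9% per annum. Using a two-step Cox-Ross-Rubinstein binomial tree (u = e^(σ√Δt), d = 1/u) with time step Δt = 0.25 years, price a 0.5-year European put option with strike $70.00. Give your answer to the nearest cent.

CRR parameters: u = e^(σ√Δt) = e^(0.25·√0.25) = 1.1331, d = 1/u = 0.8825
Per-period rate: rΔt = 0.09·0.25 = 0.0225, so R = e^0.0225 = 1.0228
Risk-neutral probability p = (e^0.0225 − 0.8825)/(1.1331 − 0.8825) = 0.1403/0.2507 = 0.5596
Terminal stock prices: S_uu = 77.04, S_ud = 60, S_dd = 46.73
Terminal payoffs (K − S): max(-7.042, 0) = 0, max(10, 0) = 10, max(23.27, 0) = 23.27
Node u (S = 67.99): V_u = e^(−0.0225)·[0.5596·0.0000 + 0.4404·10.0000] = 4.3063
Node d (S = 52.95): V_d = e^(−0.0225)·[0.5596·10.0000 + 0.4404·23.2720] = 15.4928
Node 0 (S = 60): V_0 = e^(−0.0225)·[0.5596·4.3063 + 0.4404·15.4928] = 9.0277

$9.03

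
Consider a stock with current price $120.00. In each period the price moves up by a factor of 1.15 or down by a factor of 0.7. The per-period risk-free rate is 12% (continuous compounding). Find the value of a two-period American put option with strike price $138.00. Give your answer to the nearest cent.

$18.00

Risk-neutral probability p = (e^0.12 − 0.7)/(1.15 − 0.7) = 0.4275/0.4500 = 0.9500
Terminal stock prices: S_uu = 158.7, S_ud = 96.6, S_dd = 58.8
Terminal payoffs (K − S): max(-20.7, 0) = 0, max(41.4, 0) = 41.4, max(79.2, 0) = 79.2
Node u (S = 138): continuation = e^(−0.12)·[0.9500·0.0000 + 0.0500·41.4000] = 1.8362; exercise value = 0.0000 ≤ continuation, so V_u = 1.8362
Node d (S = 84): continuation = e^(−0.12)·[0.9500·41.4000 + 0.0500·79.2000] = 38.3950; exercise value = 54.0000 > continuation, so V_d = 54.0000 (exercise)
Node 0 (S = 120): continuation = e^(−0.12)·[0.9500·1.8362 + 0.0500·54.0000] = 3.9421; exercise value = 18.0000 > continuation, so V_0 = 18.0000 (exercise)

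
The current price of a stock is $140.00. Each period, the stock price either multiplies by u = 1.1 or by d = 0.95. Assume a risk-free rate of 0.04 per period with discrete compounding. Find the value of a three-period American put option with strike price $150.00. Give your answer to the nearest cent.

Risk-neutral probability p = (1 + 0.04 − 0.95)/(1.1 − 0.95) = 0.0900/0.1500 = 0.6000
Terminal stock prices: S_uuu = 186.3, S_uud = 160.9, S_udd = 139, S_ddd = 120
Terminal payoffs (K − S): max(-36.34, 0) = 0, max(-10.93, 0) = 0, max(11.02, 0) = 11.02, max(29.97, 0) = 29.97
Node uu (S = 169.4): continuation = 1/1.04·[0.6000·0.0000 + 0.4000·0.0000] = 0.0000; exercise value = 0.0000 ≤ continuation, so V_uu = 0.0000
Node ud (S = 146.3): continuation = 1/1.04·[0.6000·0.0000 + 0.4000·11.0150] = 4.2365; exercise value = 3.7000 ≤ continuation, so V_ud = 4.2365
Node dd (S = 126.3): continuation = 1/1.04·[0.6000·11.0150 + 0.4000·29.9675] = 17.8808; exercise value = 23.6500 > continuation, so V_dd = 23.6500 (exercise)
Node u (S = 154): continuation = 1/1.04·[0.6000·0.0000 + 0.4000·4.2365] = 1.6294; exercise value = 0.0000 ≤ continuation, so V_u = 1.6294
Node d (S = 133): continuation = 1/1.04·[0.6000·4.2365 + 0.4000·23.6500] = 11.5403; exercise value = 17.0000 > continuation, so V_d = 17.0000 (exercise)
Node 0 (S = 140): continuation = 1/1.04·[0.6000·1.6294 + 0.4000·17.0000] = 7.4785; exercise value = 10.0000 > continuation, so V_0 = 10.0000 (exercise)

$10.00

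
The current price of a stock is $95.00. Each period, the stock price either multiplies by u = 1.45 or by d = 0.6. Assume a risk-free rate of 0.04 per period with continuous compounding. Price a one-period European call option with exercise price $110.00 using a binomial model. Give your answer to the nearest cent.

Risk-neutral probability p = (e^0.04 − 0.6)/(1.45 − 0.6) = 0.4408/0.8500 = 0.5186
Terminal stock prices: S_u = 137.8, S_d = 57
Terminal payoffs (S − K): max(27.75, 0) = 27.75, max(-53, 0) = 0
Node 0 (S = 95): V_0 = e^(−0.04)·[0.5186·27.7500 + 0.4814·0.0000] = 13.8269

$13.83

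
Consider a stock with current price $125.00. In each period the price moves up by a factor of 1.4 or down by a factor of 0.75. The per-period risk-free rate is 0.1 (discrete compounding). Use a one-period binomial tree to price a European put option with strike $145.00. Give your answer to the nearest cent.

Risk-neutral probability p = (1 + 0.1 − 0.75)/(1.4 − 0.75) = 0.3500/0.6500 = 0.5385
Terminal stock prices: S_u = 175, S_d = 93.75
Terminal payoffs (K − S): max(-30, 0) = 0, max(51.25, 0) = 51.25
Node 0 (S = 125): V_0 = 1/1.1·[0.5385·0.0000 + 0.4615·51.2500] = 21.5035

$21.50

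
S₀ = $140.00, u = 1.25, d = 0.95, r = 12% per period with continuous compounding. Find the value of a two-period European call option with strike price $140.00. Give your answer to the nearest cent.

$31.66

Risk-neutral probability p = (e^0.12 − 0.95)/(1.25 − 0.95) = 0.1775/0.3000 = 0.5917
Terminal stock prices: S_uu = 218.8, S_ud = 166.2, S_dd = 126.3
Terminal payoffs (S − K): max(78.75, 0) = 78.75, max(26.25, 0) = 26.25, max(-13.65, 0) = 0
Node u (S = 175): V_u = e^(−0.12)·[0.5917·78.7500 + 0.4083·26.2500] = 50.8311
Node d (S = 133): V_d = e^(−0.12)·[0.5917·26.2500 + 0.4083·0.0000] = 13.7747
Node 0 (S = 140): V_0 = e^(−0.12)·[0.5917·50.8311 + 0.4083·13.7747] = 31.6625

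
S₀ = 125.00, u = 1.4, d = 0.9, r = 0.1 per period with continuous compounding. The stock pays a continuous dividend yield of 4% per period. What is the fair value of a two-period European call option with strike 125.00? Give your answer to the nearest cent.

21.94

Per-period risk-free factor R = e^0.1 = 1.1052; dividend-adjusted growth = e^(0.1−0.04) = 1.0618.
Risk-neutral probability p = (1.0618 − 0.9)/(1.4 − 0.9) = 0.1618/0.5000 = 0.3237
Terminal stock prices: S_uu = 245, S_ud = 157.5, S_dd = 101.2
Terminal payoffs (S − K): max(120, 0) = 120, max(32.5, 0) = 32.5, max(-23.75, 0) = 0
Node u (S = 175): V_u = e^(−0.1)·[0.3237·120.0000 + 0.6763·32.5000] = 55.0335
Node d (S = 112.5): V_d = e^(−0.1)·[0.3237·32.5000 + 0.6763·0.0000] = 9.5183
Node 0 (S = 125): V_0 = e^(−0.1)·[0.3237·55.0335 + 0.6763·9.5183] = 21.9426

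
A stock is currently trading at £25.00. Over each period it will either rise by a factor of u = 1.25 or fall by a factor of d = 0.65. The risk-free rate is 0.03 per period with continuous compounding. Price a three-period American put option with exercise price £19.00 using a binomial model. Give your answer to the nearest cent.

Risk-neutral probability p = (e^0.03 − 0.65)/(1.25 − 0.65) = 0.3805/0.6000 = 0.6341
Terminal stock prices: S_uuu = 48.83, S_uud = 25.39, S_udd = 13.2, S_ddd = 6.866
Terminal payoffs (K − S): max(-29.83, 0) = 0, max(-6.391, 0) = 0, max(5.797, 0) = 5.797, max(12.13, 0) = 12.13
Node uu (S = 39.06): continuation = e^(−0.03)·[0.6341·0.0000 + 0.3659·0.0000] = 0.0000; exercise value = 0.0000 ≤ continuation, so V_uu = 0.0000
Node ud (S = 20.31): continuation = e^(−0.03)·[0.6341·0.0000 + 0.3659·5.7969] = 2.0584; exercise value = 0.0000 ≤ continuation, so V_ud = 2.0584
Node dd (S = 10.56): continuation = e^(−0.03)·[0.6341·5.7969 + 0.3659·12.1344] = 7.8760; exercise value = 8.4375 > continuation, so V_dd = 8.4375 (exercise)
Node u (S = 31.25): continuation = e^(−0.03)·[0.6341·0.0000 + 0.3659·2.0584] = 0.7309; exercise value = 0.0000 ≤ continuation, so V_u = 0.7309
Node d (S = 16.25): continuation = e^(−0.03)·[0.6341·2.0584 + 0.3659·8.4375] = 4.2628; exercise value = 2.7500 ≤ continuation, so V_d = 4.2628
Node 0 (S = 25): continuation = e^(−0.03)·[0.6341·0.7309 + 0.3659·4.2628] = 1.9635; exercise value = 0.0000 ≤ continuation, so V_0 = 1.9635

£1.96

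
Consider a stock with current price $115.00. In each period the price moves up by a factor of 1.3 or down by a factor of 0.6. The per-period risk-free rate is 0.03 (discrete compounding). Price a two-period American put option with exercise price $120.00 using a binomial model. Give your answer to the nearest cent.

$25.87

Risk-neutral probability p = (1 + 0.03 − 0.6)/(1.3 − 0.6) = 0.4300/0.7000 = 0.6143
Terminal stock prices: S_uu = 194.4, S_ud = 89.7, S_dd = 41.4
Terminal payoffs (K − S): max(-74.35, 0) = 0, max(30.3, 0) = 30.3, max(78.6, 0) = 78.6
Node u (S = 149.5): continuation = 1/1.03·[0.6143·0.0000 + 0.3857·30.3000] = 11.3467; exercise value = 0.0000 ≤ continuation, so V_u = 11.3467
Node d (S = 69): continuation = 1/1.03·[0.6143·30.3000 + 0.3857·78.6000] = 47.5049; exercise value = 51.0000 > continuation, so V_d = 51.0000 (exercise)
Node 0 (S = 115): continuation = 1/1.03·[0.6143·11.3467 + 0.3857·51.0000] = 25.8656; exercise value = 5.0000 ≤ continuation, so V_0 = 25.8656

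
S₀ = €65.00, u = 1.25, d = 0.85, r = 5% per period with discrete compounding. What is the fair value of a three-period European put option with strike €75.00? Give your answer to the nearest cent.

Risk-neutral probability p = (1 + 0.05 − 0.85)/(1.25 − 0.85) = 0.2000/0.4000 = 0.5000
Terminal stock prices: S_uuu = 127, S_uud = 86.33, S_udd = 58.7, S_ddd = 39.92
Terminal payoffs (K − S): max(-51.95, 0) = 0, max(-11.33, 0) = 0, max(16.3, 0) = 16.3, max(35.08, 0) = 35.08
Node uu (S = 101.6): V_uu = 1/1.05·[0.5000·0.0000 + 0.5000·0.0000] = 0.0000
Node ud (S = 69.06): V_ud = 1/1.05·[0.5000·0.0000 + 0.5000·16.2969] = 7.7604
Node dd (S = 46.96): V_dd = 1/1.05·[0.5000·16.2969 + 0.5000·35.0819] = 24.4661
Node u (S = 81.25): V_u = 1/1.05·[0.5000·0.0000 + 0.5000·7.7604] = 3.6954
Node d (S = 55.25): V_d = 1/1.05·[0.5000·7.7604 + 0.5000·24.4661] = 15.3459
Node 0 (S = 65): V_0 = 1/1.05·[0.5000·3.6954 + 0.5000·15.3459] = 9.0673

€9.07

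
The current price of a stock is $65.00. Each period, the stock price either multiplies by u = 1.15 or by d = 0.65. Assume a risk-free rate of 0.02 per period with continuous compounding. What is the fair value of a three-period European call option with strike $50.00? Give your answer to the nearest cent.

$21.04

Risk-neutral probability p = (e^0.02 − 0.65)/(1.15 − 0.65) = 0.3702/0.5000 = 0.7404
Terminal stock prices: S_uuu = 98.86, S_uud = 55.88, S_udd = 31.58, S_ddd = 17.85
Terminal payoffs (S − K): max(48.86, 0) = 48.86, max(5.876, 0) = 5.876, max(-18.42, 0) = 0, max(-32.15, 0) = 0
Node uu (S = 85.96): V_uu = e^(−0.02)·[0.7404·48.8569 + 0.2596·5.8756] = 36.9526
Node ud (S = 48.59): V_ud = e^(−0.02)·[0.7404·5.8756 + 0.2596·0.0000] = 4.2642
Node dd (S = 27.46): V_dd = e^(−0.02)·[0.7404·0.0000 + 0.2596·0.0000] = 0.0000
Node u (S = 74.75): V_u = e^(−0.02)·[0.7404·36.9526 + 0.2596·4.2642] = 27.9031
Node d (S = 42.25): V_d = e^(−0.02)·[0.7404·4.2642 + 0.2596·0.0000] = 3.0947
Node 0 (S = 65): V_0 = e^(−0.02)·[0.7404·27.9031 + 0.2596·3.0947] = 21.0379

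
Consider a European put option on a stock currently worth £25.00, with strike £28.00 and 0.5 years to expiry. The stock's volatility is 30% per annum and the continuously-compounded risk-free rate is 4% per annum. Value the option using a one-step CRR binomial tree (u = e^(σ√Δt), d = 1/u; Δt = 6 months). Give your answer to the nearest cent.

CRR parameters: u = e^(σ√Δt) = e^(0.3·√0.5) = 1.2363, d = 1/u = 0.8089
Per-period rate: rΔt = 0.04·0.5 = 0.02, so R = e^0.02 = 1.0202
Risk-neutral probability p = (e^0.02 − 0.8089)/(1.2363 − 0.8089) = 0.2113/0.4275 = 0.4944
Terminal stock prices: S_u = 30.91, S_d = 20.22
Terminal payoffs (K − S): max(-2.908, 0) = 0, max(7.779, 0) = 7.779
Node 0 (S = 25): V_0 = e^(−0.02)·[0.4944·0.0000 + 0.5056·7.7786] = 3.8548

£3.85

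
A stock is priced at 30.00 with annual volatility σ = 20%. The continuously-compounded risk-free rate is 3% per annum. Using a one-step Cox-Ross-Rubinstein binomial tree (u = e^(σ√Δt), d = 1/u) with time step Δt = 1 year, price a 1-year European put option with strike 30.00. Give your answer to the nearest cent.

CRR parameters: u = e^(σ√Δt) = e^(0.2·√1) = 1.2214, d = 1/u = 0.8187
Per-period rate: rΔt = 0.03·1 = 0.03, so R = e^0.03 = 1.0305
Risk-neutral probability p = (e^0.03 − 0.8187)/(1.2214 − 0.8187) = 0.2117/0.4027 = 0.5258
Terminal stock prices: S_u = 36.64, S_d = 24.56
Terminal payoffs (K − S): max(-6.642, 0) = 0, max(5.438, 0) = 5.438
Node 0 (S = 30): V_0 = e^(−0.03)·[0.5258·0.0000 + 0.4742·5.4381] = 2.5025

2.50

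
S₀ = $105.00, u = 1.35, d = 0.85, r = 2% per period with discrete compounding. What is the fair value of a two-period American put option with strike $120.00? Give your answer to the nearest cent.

$19.90

Risk-neutral probability p = (1 + 0.02 − 0.85)/(1.35 − 0.85) = 0.1700/0.5000 = 0.3400
Terminal stock prices: S_uu = 191.4, S_ud = 120.5, S_dd = 75.86
Terminal payoffs (K − S): max(-71.36, 0) = 0, max(-0.4875, 0) = 0, max(44.14, 0) = 44.14
Node u (S = 141.8): continuation = 1/1.02·[0.3400·0.0000 + 0.6600·0.0000] = 0.0000; exercise value = 0.0000 ≤ continuation, so V_u = 0.0000
Node d (S = 89.25): continuation = 1/1.02·[0.3400·0.0000 + 0.6600·44.1375] = 28.5596; exercise value = 30.7500 > continuation, so V_d = 30.7500 (exercise)
Node 0 (S = 105): continuation = 1/1.02·[0.3400·0.0000 + 0.6600·30.7500] = 19.8971; exercise value = 15.0000 ≤ continuation, so V_0 = 19.8971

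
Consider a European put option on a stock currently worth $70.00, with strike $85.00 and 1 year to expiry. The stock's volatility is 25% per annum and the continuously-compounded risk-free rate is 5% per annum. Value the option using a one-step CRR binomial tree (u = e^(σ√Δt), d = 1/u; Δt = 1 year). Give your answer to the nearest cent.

$13.36

CRR parameters: u = e^(σ√Δt) = e^(0.25·√1) = 1.2840, d = 1/u = 0.7788
Per-period rate: rΔt = 0.05·1 = 0.05, so R = e^0.05 = 1.0513
Risk-neutral probability p = (e^0.05 − 0.7788)/(1.2840 − 0.7788) = 0.2725/0.5052 = 0.5393
Terminal stock prices: S_u = 89.88, S_d = 54.52
Terminal payoffs (K − S): max(-4.882, 0) = 0, max(30.48, 0) = 30.48
Node 0 (S = 70): V_0 = e^(−0.05)·[0.5393·0.0000 + 0.4607·30.4839] = 13.3589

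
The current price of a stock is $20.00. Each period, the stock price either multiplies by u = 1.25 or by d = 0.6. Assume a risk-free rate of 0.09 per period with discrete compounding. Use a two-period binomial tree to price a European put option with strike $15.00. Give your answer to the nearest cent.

$0.40

Risk-neutral probability p = (1 + 0.09 − 0.6)/(1.25 − 0.6) = 0.4900/0.6500 = 0.7538
Terminal stock prices: S_uu = 31.25, S_ud = 15, S_dd = 7.2
Terminal payoffs (K − S): max(-16.25, 0) = 0, max(0, 0) = 0, max(7.8, 0) = 7.8
Node u (S = 25): V_u = 1/1.09·[0.7538·0.0000 + 0.2462·0.0000] = 0.0000
Node d (S = 12): V_d = 1/1.09·[0.7538·0.0000 + 0.2462·7.8000] = 1.7615
Node 0 (S = 20): V_0 = 1/1.09·[0.7538·0.0000 + 0.2462·1.7615] = 0.3978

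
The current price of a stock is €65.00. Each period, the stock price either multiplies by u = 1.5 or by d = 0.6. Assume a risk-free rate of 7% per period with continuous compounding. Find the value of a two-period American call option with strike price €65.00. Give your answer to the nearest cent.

Risk-neutral probability p = (e^0.07 − 0.6)/(1.5 − 0.6) = 0.4725/0.9000 = 0.5250
Terminal stock prices: S_uu = 146.2, S_ud = 58.5, S_dd = 23.4
Terminal payoffs (S − K): max(81.25, 0) = 81.25, max(-6.5, 0) = 0, max(-41.6, 0) = 0
Node u (S = 97.5): continuation = e^(−0.07)·[0.5250·81.2500 + 0.4750·0.0000] = 39.7731; exercise value = 32.5000 ≤ continuation, so V_u = 39.7731
Node d (S = 39): continuation = e^(−0.07)·[0.5250·0.0000 + 0.4750·0.0000] = 0.0000; exercise value = 0.0000 ≤ continuation, so V_d = 0.0000
Node 0 (S = 65): continuation = e^(−0.07)·[0.5250·39.7731 + 0.4750·0.0000] = 19.4695; exercise value = 0.0000 ≤ continuation, so V_0 = 19.4695

€19.47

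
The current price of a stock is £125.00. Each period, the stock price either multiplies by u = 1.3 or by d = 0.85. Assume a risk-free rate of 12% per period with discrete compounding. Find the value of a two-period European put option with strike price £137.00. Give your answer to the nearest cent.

£5.96

Risk-neutral probability p = (1 + 0.12 − 0.85)/(1.3 − 0.85) = 0.2700/0.4500 = 0.6000
Terminal stock prices: S_uu = 211.3, S_ud = 138.1, S_dd = 90.31
Terminal payoffs (K − S): max(-74.25, 0) = 0, max(-1.125, 0) = 0, max(46.69, 0) = 46.69
Node u (S = 162.5): V_u = 1/1.12·[0.6000·0.0000 + 0.4000·0.0000] = 0.0000
Node d (S = 106.2): V_d = 1/1.12·[0.6000·0.0000 + 0.4000·46.6875] = 16.6741
Node 0 (S = 125): V_0 = 1/1.12·[0.6000·0.0000 + 0.4000·16.6741] = 5.9550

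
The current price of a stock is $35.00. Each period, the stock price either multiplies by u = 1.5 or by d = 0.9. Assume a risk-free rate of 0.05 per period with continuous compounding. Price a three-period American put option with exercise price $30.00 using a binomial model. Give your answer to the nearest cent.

Risk-neutral probability p = (e^0.05 − 0.9)/(1.5 − 0.9) = 0.1513/0.6000 = 0.2521
Terminal stock prices: S_uuu = 118.1, S_uud = 70.88, S_udd = 42.53, S_ddd = 25.52
Terminal payoffs (K − S): max(-88.12, 0) = 0, max(-40.88, 0) = 0, max(-12.53, 0) = 0, max(4.485, 0) = 4.485
Node uu (S = 78.75): continuation = e^(−0.05)·[0.2521·0.0000 + 0.7479·0.0000] = 0.0000; exercise value = 0.0000 ≤ continuation, so V_uu = 0.0000
Node ud (S = 47.25): continuation = e^(−0.05)·[0.2521·0.0000 + 0.7479·0.0000] = 0.0000; exercise value = 0.0000 ≤ continuation, so V_ud = 0.0000
Node dd (S = 28.35): continuation = e^(−0.05)·[0.2521·0.0000 + 0.7479·4.4850] = 3.1907; exercise value = 1.6500 ≤ continuation, so V_dd = 3.1907
Node u (S = 52.5): continuation = e^(−0.05)·[0.2521·0.0000 + 0.7479·0.0000] = 0.0000; exercise value = 0.0000 ≤ continuation, so V_u = 0.0000
Node d (S = 31.5): continuation = e^(−0.05)·[0.2521·0.0000 + 0.7479·3.1907] = 2.2699; exercise value = 0.0000 ≤ continuation, so V_d = 2.2699
Node 0 (S = 35): continuation = e^(−0.05)·[0.2521·0.0000 + 0.7479·2.2699] = 1.6148; exercise value = 0.0000 ≤ continuation, so V_0 = 1.6148

$1.61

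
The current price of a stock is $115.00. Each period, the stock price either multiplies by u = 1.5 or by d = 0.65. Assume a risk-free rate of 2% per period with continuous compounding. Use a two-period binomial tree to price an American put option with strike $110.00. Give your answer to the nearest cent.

Risk-neutral probability p = (e^0.02 − 0.65)/(1.5 − 0.65) = 0.3702/0.8500 = 0.4355
Terminal stock prices: S_uu = 258.8, S_ud = 112.1, S_dd = 48.59
Terminal payoffs (K − S): max(-148.8, 0) = 0, max(-2.125, 0) = 0, max(61.41, 0) = 61.41
Node u (S = 172.5): continuation = e^(−0.02)·[0.4355·0.0000 + 0.5645·0.0000] = 0.0000; exercise value = 0.0000 ≤ continuation, so V_u = 0.0000
Node d (S = 74.75): continuation = e^(−0.02)·[0.4355·0.0000 + 0.5645·61.4125] = 33.9790; exercise value = 35.2500 > continuation, so V_d = 35.2500 (exercise)
Node 0 (S = 115): continuation = e^(−0.02)·[0.4355·0.0000 + 0.5645·35.2500] = 19.5035; exercise value = 0.0000 ≤ continuation, so V_0 = 19.5035

$19.50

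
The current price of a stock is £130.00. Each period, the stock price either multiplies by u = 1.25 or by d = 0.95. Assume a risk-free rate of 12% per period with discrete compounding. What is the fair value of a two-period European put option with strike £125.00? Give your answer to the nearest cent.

Risk-neutral probability p = (1 + 0.12 − 0.95)/(1.25 − 0.95) = 0.1700/0.3000 = 0.5667
Terminal stock prices: S_uu = 203.1, S_ud = 154.4, S_dd = 117.3
Terminal payoffs (K − S): max(-78.12, 0) = 0, max(-29.38, 0) = 0, max(7.675, 0) = 7.675
Node u (S = 162.5): V_u = 1/1.12·[0.5667·0.0000 + 0.4333·0.0000] = 0.0000
Node d (S = 123.5): V_d = 1/1.12·[0.5667·0.0000 + 0.4333·7.6750] = 2.9695
Node 0 (S = 130): V_0 = 1/1.12·[0.5667·0.0000 + 0.4333·2.9695] = 1.1489

£1.15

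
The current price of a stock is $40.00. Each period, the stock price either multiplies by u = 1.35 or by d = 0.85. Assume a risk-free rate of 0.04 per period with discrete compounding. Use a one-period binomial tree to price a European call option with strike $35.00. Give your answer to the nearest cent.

Risk-neutral probability p = (1 + 0.04 − 0.85)/(1.35 − 0.85) = 0.1900/0.5000 = 0.3800
Terminal stock prices: S_u = 54, S_d = 34
Terminal payoffs (S − K): max(19, 0) = 19, max(-1, 0) = 0
Node 0 (S = 40): V_0 = 1/1.04·[0.3800·19.0000 + 0.6200·0.0000] = 6.9423

$6.94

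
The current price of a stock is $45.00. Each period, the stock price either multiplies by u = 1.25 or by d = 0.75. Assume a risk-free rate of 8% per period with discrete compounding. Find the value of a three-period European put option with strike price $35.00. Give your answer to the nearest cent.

Risk-neutral probability p = (1 + 0.08 − 0.75)/(1.25 − 0.75) = 0.3300/0.5000 = 0.6600
Terminal stock prices: S_uuu = 87.89, S_uud = 52.73, S_udd = 31.64, S_ddd = 18.98
Terminal payoffs (K − S): max(-52.89, 0) = 0, max(-17.73, 0) = 0, max(3.359, 0) = 3.359, max(16.02, 0) = 16.02
Node uu (S = 70.31): V_uu = 1/1.08·[0.6600·0.0000 + 0.3400·0.0000] = 0.0000
Node ud (S = 42.19): V_ud = 1/1.08·[0.6600·0.0000 + 0.3400·3.3594] = 1.0576
Node dd (S = 25.31): V_dd = 1/1.08·[0.6600·3.3594 + 0.3400·16.0156] = 7.0949
Node u (S = 56.25): V_u = 1/1.08·[0.6600·0.0000 + 0.3400·1.0576] = 0.3329
Node d (S = 33.75): V_d = 1/1.08·[0.6600·1.0576 + 0.3400·7.0949] = 2.8799
Node 0 (S = 45): V_0 = 1/1.08·[0.6600·0.3329 + 0.3400·2.8799] = 1.1101

$1.11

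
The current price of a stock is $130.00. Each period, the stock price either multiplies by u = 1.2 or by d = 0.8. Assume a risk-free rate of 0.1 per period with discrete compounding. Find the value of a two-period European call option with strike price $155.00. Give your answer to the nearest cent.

Risk-neutral probability p = (1 + 0.1 − 0.8)/(1.2 − 0.8) = 0.3000/0.4000 = 0.7500
Terminal stock prices: S_uu = 187.2, S_ud = 124.8, S_dd = 83.2
Terminal payoffs (S − K): max(32.2, 0) = 32.2, max(-30.2, 0) = 0, max(-71.8, 0) = 0
Node u (S = 156): V_u = 1/1.1·[0.7500·32.2000 + 0.2500·0.0000] = 21.9545
Node d (S = 104): V_d = 1/1.1·[0.7500·0.0000 + 0.2500·0.0000] = 0.0000
Node 0 (S = 130): V_0 = 1/1.1·[0.7500·21.9545 + 0.2500·0.0000] = 14.9690

$14.97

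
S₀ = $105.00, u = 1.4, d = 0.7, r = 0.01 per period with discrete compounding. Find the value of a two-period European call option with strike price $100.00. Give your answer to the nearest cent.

Risk-neutral probability p = (1 + 0.01 − 0.7)/(1.4 − 0.7) = 0.3100/0.7000 = 0.4429
Terminal stock prices: S_uu = 205.8, S_ud = 102.9, S_dd = 51.45
Terminal payoffs (S − K): max(105.8, 0) = 105.8, max(2.9, 0) = 2.9, max(-48.55, 0) = 0
Node u (S = 147): V_u = 1/1.01·[0.4429·105.8000 + 0.5571·2.9000] = 47.9901
Node d (S = 73.5): V_d = 1/1.01·[0.4429·2.9000 + 0.5571·0.0000] = 1.2716
Node 0 (S = 105): V_0 = 1/1.01·[0.4429·47.9901 + 0.5571·1.2716] = 21.7438

$21.74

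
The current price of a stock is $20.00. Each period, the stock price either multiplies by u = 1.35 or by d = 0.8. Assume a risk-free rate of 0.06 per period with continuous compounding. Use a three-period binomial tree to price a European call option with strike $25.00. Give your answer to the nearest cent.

Risk-neutral probability p = (e^0.06 − 0.8)/(1.35 − 0.8) = 0.2618/0.5500 = 0.4761
Terminal stock prices: S_uuu = 49.21, S_uud = 29.16, S_udd = 17.28, S_ddd = 10.24
Terminal payoffs (S − K): max(24.21, 0) = 24.21, max(4.16, 0) = 4.16, max(-7.72, 0) = 0, max(-14.76, 0) = 0
Node uu (S = 36.45): V_uu = e^(−0.06)·[0.4761·24.2075 + 0.5239·4.1600] = 12.9059
Node ud (S = 21.6): V_ud = e^(−0.06)·[0.4761·4.1600 + 0.5239·0.0000] = 1.8651
Node dd (S = 12.8): V_dd = e^(−0.06)·[0.4761·0.0000 + 0.5239·0.0000] = 0.0000
Node u (S = 27): V_u = e^(−0.06)·[0.4761·12.9059 + 0.5239·1.8651] = 6.7065
Node d (S = 16): V_d = e^(−0.06)·[0.4761·1.8651 + 0.5239·0.0000] = 0.8362
Node 0 (S = 20): V_0 = e^(−0.06)·[0.4761·6.7065 + 0.5239·0.8362] = 3.4194

$3.42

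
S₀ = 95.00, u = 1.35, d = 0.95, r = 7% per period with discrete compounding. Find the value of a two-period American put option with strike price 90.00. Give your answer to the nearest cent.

Risk-neutral probability p = (1 + 0.07 − 0.95)/(1.35 − 0.95) = 0.1200/0.4000 = 0.3000
Terminal stock prices: S_uu = 173.1, S_ud = 121.8, S_dd = 85.74
Terminal payoffs (K − S): max(-83.14, 0) = 0, max(-31.84, 0) = 0, max(4.263, 0) = 4.263
Node u (S = 128.2): continuation = 1/1.07·[0.3000·0.0000 + 0.7000·0.0000] = 0.0000; exercise value = 0.0000 ≤ continuation, so V_u = 0.0000
Node d (S = 90.25): continuation = 1/1.07·[0.3000·0.0000 + 0.7000·4.2625] = 2.7886; exercise value = 0.0000 ≤ continuation, so V_d = 2.7886
Node 0 (S = 95): continuation = 1/1.07·[0.3000·0.0000 + 0.7000·2.7886] = 1.8243; exercise value = 0.0000 ≤ continuation, so V_0 = 1.8243

1.82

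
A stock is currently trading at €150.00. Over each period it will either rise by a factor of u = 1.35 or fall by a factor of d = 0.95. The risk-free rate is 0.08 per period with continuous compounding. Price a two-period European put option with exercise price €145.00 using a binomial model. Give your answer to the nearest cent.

Risk-neutral probability p = (e^0.08 − 0.95)/(1.35 − 0.95) = 0.1333/0.4000 = 0.3332
Terminal stock prices: S_uu = 273.4, S_ud = 192.4, S_dd = 135.4
Terminal payoffs (K − S): max(-128.4, 0) = 0, max(-47.38, 0) = 0, max(9.625, 0) = 9.625
Node u (S = 202.5): V_u = e^(−0.08)·[0.3332·0.0000 + 0.6668·0.0000] = 0.0000
Node d (S = 142.5): V_d = e^(−0.08)·[0.3332·0.0000 + 0.6668·9.6250] = 5.9244
Node 0 (S = 150): V_0 = e^(−0.08)·[0.3332·0.0000 + 0.6668·5.9244] = 3.6465

€3.65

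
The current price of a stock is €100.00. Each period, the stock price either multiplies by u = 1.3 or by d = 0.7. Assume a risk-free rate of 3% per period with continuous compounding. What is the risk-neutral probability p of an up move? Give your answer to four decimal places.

p = 0.5508

Risk-neutral probability p = (e^0.03 − 0.7)/(1.3 − 0.7) = 0.3305/0.6000 = 0.5508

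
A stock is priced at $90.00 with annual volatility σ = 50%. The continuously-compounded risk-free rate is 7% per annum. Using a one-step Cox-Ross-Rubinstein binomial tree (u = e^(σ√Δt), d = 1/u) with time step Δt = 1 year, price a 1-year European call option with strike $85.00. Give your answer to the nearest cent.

$26.42

CRR parameters: u = e^(σ√Δt) = e^(0.5·√1) = 1.6487, d = 1/u = 0.6065
Per-period rate: rΔt = 0.07·1 = 0.07, so R = e^0.07 = 1.0725
Risk-neutral probability p = (e^0.07 − 0.6065)/(1.6487 − 0.6065) = 0.4660/1.0422 = 0.4471
Terminal stock prices: S_u = 148.4, S_d = 54.59
Terminal payoffs (S − K): max(63.38, 0) = 63.38, max(-30.41, 0) = 0
Node 0 (S = 90): V_0 = e^(−0.07)·[0.4471·63.3849 + 0.5529·0.0000] = 26.4243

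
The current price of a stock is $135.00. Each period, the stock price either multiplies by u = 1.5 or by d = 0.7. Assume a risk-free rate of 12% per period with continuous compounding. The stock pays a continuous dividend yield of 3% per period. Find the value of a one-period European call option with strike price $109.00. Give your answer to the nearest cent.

$40.86

Per-period risk-free factor R = e^0.12 = 1.1275; dividend-adjusted growth = e^(0.12−0.03) = 1.0942.
Risk-neutral probability p = (1.0942 − 0.7)/(1.5 − 0.7) = 0.3942/0.8000 = 0.4927
Terminal stock prices: S_u = 202.5, S_d = 94.5
Terminal payoffs (S − K): max(93.5, 0) = 93.5, max(-14.5, 0) = 0
Node 0 (S = 135): V_0 = e^(−0.12)·[0.4927·93.5000 + 0.5073·0.0000] = 40.8596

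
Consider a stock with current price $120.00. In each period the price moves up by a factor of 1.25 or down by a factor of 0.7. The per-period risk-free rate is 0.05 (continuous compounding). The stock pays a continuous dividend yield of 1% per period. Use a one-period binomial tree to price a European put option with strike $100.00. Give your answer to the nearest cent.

Per-period risk-free factor R = e^0.05 = 1.0513; dividend-adjusted growth = e^(0.05−0.01) = 1.0408.
Risk-neutral probability p = (1.0408 − 0.7)/(1.25 − 0.7) = 0.3408/0.5500 = 0.6197
Terminal stock prices: S_u = 150, S_d = 84
Terminal payoffs (K − S): max(-50, 0) = 0, max(16, 0) = 16
Node 0 (S = 120): V_0 = e^(−0.05)·[0.6197·0.0000 + 0.3803·16.0000] = 5.7887

$5.79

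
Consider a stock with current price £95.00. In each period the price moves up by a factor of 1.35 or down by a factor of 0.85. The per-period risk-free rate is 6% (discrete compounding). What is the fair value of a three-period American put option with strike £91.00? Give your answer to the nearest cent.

£6.70

Risk-neutral probability p = (1 + 0.06 − 0.85)/(1.35 − 0.85) = 0.2100/0.5000 = 0.4200
Terminal stock prices: S_uuu = 233.7, S_uud = 147.2, S_udd = 92.66, S_ddd = 58.34
Terminal payoffs (K − S): max(-142.7, 0) = 0, max(-56.17, 0) = 0, max(-1.661, 0) = 0, max(32.66, 0) = 32.66
Node uu (S = 173.1): continuation = 1/1.06·[0.4200·0.0000 + 0.5800·0.0000] = 0.0000; exercise value = 0.0000 ≤ continuation, so V_uu = 0.0000
Node ud (S = 109): continuation = 1/1.06·[0.4200·0.0000 + 0.5800·0.0000] = 0.0000; exercise value = 0.0000 ≤ continuation, so V_ud = 0.0000
Node dd (S = 68.64): continuation = 1/1.06·[0.4200·0.0000 + 0.5800·32.6581] = 17.8695; exercise value = 22.3625 > continuation, so V_dd = 22.3625 (exercise)
Node u (S = 128.2): continuation = 1/1.06·[0.4200·0.0000 + 0.5800·0.0000] = 0.0000; exercise value = 0.0000 ≤ continuation, so V_u = 0.0000
Node d (S = 80.75): continuation = 1/1.06·[0.4200·0.0000 + 0.5800·22.3625] = 12.2361; exercise value = 10.2500 ≤ continuation, so V_d = 12.2361
Node 0 (S = 95): continuation = 1/1.06·[0.4200·0.0000 + 0.5800·12.2361] = 6.6952; exercise value = 0.0000 ≤ continuation, so V_0 = 6.6952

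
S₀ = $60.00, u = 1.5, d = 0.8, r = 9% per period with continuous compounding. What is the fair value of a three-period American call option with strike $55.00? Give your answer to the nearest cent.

$21.63

Risk-neutral probability p = (e^0.09 − 0.8)/(1.5 − 0.8) = 0.2942/0.7000 = 0.4202
Terminal stock prices: S_uuu = 202.5, S_uud = 108, S_udd = 57.6, S_ddd = 30.72
Terminal payoffs (S − K): max(147.5, 0) = 147.5, max(53, 0) = 53, max(2.6, 0) = 2.6, max(-24.28, 0) = 0
Node uu (S = 135): continuation = e^(−0.09)·[0.4202·147.5000 + 0.5798·53.0000] = 84.7338; exercise value = 80.0000 ≤ continuation, so V_uu = 84.7338
Node ud (S = 72): continuation = e^(−0.09)·[0.4202·53.0000 + 0.5798·2.6000] = 21.7338; exercise value = 17.0000 ≤ continuation, so V_ud = 21.7338
Node dd (S = 38.4): continuation = e^(−0.09)·[0.4202·2.6000 + 0.5798·0.0000] = 0.9986; exercise value = 0.0000 ≤ continuation, so V_dd = 0.9986
Node u (S = 90): continuation = e^(−0.09)·[0.4202·84.7338 + 0.5798·21.7338] = 44.0601; exercise value = 35.0000 ≤ continuation, so V_u = 44.0601
Node d (S = 48): continuation = e^(−0.09)·[0.4202·21.7338 + 0.5798·0.9986] = 8.8766; exercise value = 0.0000 ≤ continuation, so V_d = 8.8766
Node 0 (S = 60): continuation = e^(−0.09)·[0.4202·44.0601 + 0.5798·8.8766] = 21.6258; exercise value = 5.0000 ≤ continuation, so V_0 = 21.6258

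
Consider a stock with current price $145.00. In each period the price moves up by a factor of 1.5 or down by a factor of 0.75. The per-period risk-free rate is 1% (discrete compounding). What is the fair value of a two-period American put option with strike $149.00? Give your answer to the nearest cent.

$28.22

Risk-neutral probability p = (1 + 0.01 − 0.75)/(1.5 − 0.75) = 0.2600/0.7500 = 0.3467
Terminal stock prices: S_uu = 326.2, S_ud = 163.1, S_dd = 81.56
Terminal payoffs (K − S): max(-177.2, 0) = 0, max(-14.12, 0) = 0, max(67.44, 0) = 67.44
Node u (S = 217.5): continuation = 1/1.01·[0.3467·0.0000 + 0.6533·0.0000] = 0.0000; exercise value = 0.0000 ≤ continuation, so V_u = 0.0000
Node d (S = 108.8): continuation = 1/1.01·[0.3467·0.0000 + 0.6533·67.4375] = 43.6229; exercise value = 40.2500 ≤ continuation, so V_d = 43.6229
Node 0 (S = 145): continuation = 1/1.01·[0.3467·0.0000 + 0.6533·43.6229] = 28.2181; exercise value = 4.0000 ≤ continuation, so V_0 = 28.2181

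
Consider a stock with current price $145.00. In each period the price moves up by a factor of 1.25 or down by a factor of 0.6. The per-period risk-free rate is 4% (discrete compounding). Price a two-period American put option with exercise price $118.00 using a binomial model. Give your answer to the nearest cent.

Risk-neutral probability p = (1 + 0.04 − 0.6)/(1.25 − 0.6) = 0.4400/0.6500 = 0.6769
Terminal stock prices: S_uu = 226.6, S_ud = 108.8, S_dd = 52.2
Terminal payoffs (K − S): max(-108.6, 0) = 0, max(9.25, 0) = 9.25, max(65.8, 0) = 65.8
Node u (S = 181.2): continuation = 1/1.04·[0.6769·0.0000 + 0.3231·9.2500] = 2.8735; exercise value = 0.0000 ≤ continuation, so V_u = 2.8735
Node d (S = 87): continuation = 1/1.04·[0.6769·9.2500 + 0.3231·65.8000] = 26.4615; exercise value = 31.0000 > continuation, so V_d = 31.0000 (exercise)
Node 0 (S = 145): continuation = 1/1.04·[0.6769·2.8735 + 0.3231·31.0000] = 11.5005; exercise value = 0.0000 ≤ continuation, so V_0 = 11.5005

$11.50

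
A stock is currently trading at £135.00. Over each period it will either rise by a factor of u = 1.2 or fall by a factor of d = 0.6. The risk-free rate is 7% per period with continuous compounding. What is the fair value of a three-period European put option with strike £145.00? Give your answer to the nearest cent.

£17.48

Risk-neutral probability p = (e^0.07 − 0.6)/(1.2 − 0.6) = 0.4725/0.6000 = 0.7875
Terminal stock prices: S_uuu = 233.3, S_uud = 116.6, S_udd = 58.32, S_ddd = 29.16
Terminal payoffs (K − S): max(-88.28, 0) = 0, max(28.36, 0) = 28.36, max(86.68, 0) = 86.68, max(115.8, 0) = 115.8
Node uu (S = 194.4): V_uu = e^(−0.07)·[0.7875·0.0000 + 0.2125·28.3600] = 5.6187
Node ud (S = 97.2): V_ud = e^(−0.07)·[0.7875·28.3600 + 0.2125·86.6800] = 37.9971
Node dd (S = 48.6): V_dd = e^(−0.07)·[0.7875·86.6800 + 0.2125·115.8400] = 86.5971
Node u (S = 162): V_u = e^(−0.07)·[0.7875·5.6187 + 0.2125·37.9971] = 11.6537
Node d (S = 81): V_d = e^(−0.07)·[0.7875·37.9971 + 0.2125·86.5971] = 45.0569
Node 0 (S = 135): V_0 = e^(−0.07)·[0.7875·11.6537 + 0.2125·45.0569] = 17.4837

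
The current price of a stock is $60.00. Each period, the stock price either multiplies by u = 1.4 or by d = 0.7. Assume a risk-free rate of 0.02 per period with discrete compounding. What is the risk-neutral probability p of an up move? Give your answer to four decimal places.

p = 0.4571

Risk-neutral probability p = (1 + 0.02 − 0.7)/(1.4 − 0.7) = 0.3200/0.7000 = 0.4571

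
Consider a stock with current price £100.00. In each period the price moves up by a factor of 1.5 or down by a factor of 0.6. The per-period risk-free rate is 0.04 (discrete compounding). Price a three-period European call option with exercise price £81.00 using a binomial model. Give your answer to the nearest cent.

£44.24

Risk-neutral probability p = (1 + 0.04 − 0.6)/(1.5 − 0.6) = 0.4400/0.9000 = 0.4889
Terminal stock prices: S_uuu = 337.5, S_uud = 135, S_udd = 54, S_ddd = 21.6
Terminal payoffs (S − K): max(256.5, 0) = 256.5, max(54, 0) = 54, max(-27, 0) = 0, max(-59.4, 0) = 0
Node uu (S = 225): V_uu = 1/1.04·[0.4889·256.5000 + 0.5111·54.0000] = 147.1154
Node ud (S = 90): V_ud = 1/1.04·[0.4889·54.0000 + 0.5111·0.0000] = 25.3846
Node dd (S = 36): V_dd = 1/1.04·[0.4889·0.0000 + 0.5111·0.0000] = 0.0000
Node u (S = 150): V_u = 1/1.04·[0.4889·147.1154 + 0.5111·25.3846] = 81.6321
Node d (S = 60): V_d = 1/1.04·[0.4889·25.3846 + 0.5111·0.0000] = 11.9329
Node 0 (S = 100): V_0 = 1/1.04·[0.4889·81.6321 + 0.5111·11.9329] = 44.2386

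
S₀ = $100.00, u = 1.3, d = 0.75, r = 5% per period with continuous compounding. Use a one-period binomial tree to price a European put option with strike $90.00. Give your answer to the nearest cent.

Risk-neutral probability p = (e^0.05 − 0.75)/(1.3 − 0.75) = 0.3013/0.5500 = 0.5478
Terminal stock prices: S_u = 130, S_d = 75
Terminal payoffs (K − S): max(-40, 0) = 0, max(15, 0) = 15
Node 0 (S = 100): V_0 = e^(−0.05)·[0.5478·0.0000 + 0.4522·15.0000] = 6.4527

$6.45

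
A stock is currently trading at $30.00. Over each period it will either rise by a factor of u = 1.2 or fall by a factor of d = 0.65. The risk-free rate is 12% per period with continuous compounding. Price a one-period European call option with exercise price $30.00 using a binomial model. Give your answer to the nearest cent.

Risk-neutral probability p = (e^0.12 − 0.65)/(1.2 − 0.65) = 0.4775/0.5500 = 0.8682
Terminal stock prices: S_u = 36, S_d = 19.5
Terminal payoffs (S − K): max(6, 0) = 6, max(-10.5, 0) = 0
Node 0 (S = 30): V_0 = e^(−0.12)·[0.8682·6.0000 + 0.1318·0.0000] = 4.6200

$4.62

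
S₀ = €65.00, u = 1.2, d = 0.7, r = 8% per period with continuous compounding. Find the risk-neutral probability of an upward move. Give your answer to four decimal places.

p = 0.7666

Risk-neutral probability p = (e^0.08 − 0.7)/(1.2 − 0.7) = 0.3833/0.5000 = 0.7666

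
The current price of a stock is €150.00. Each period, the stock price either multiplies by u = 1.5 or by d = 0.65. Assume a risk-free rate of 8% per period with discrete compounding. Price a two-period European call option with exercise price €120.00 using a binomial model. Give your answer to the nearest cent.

Risk-neutral probability p = (1 + 0.08 − 0.65)/(1.5 − 0.65) = 0.4300/0.8500 = 0.5059
Terminal stock prices: S_uu = 337.5, S_ud = 146.2, S_dd = 63.38
Terminal payoffs (S − K): max(217.5, 0) = 217.5, max(26.25, 0) = 26.25, max(-56.62, 0) = 0
Node u (S = 225): V_u = 1/1.08·[0.5059·217.5000 + 0.4941·26.2500] = 113.8889
Node d (S = 97.5): V_d = 1/1.08·[0.5059·26.2500 + 0.4941·0.0000] = 12.2958
Node 0 (S = 150): V_0 = 1/1.08·[0.5059·113.8889 + 0.4941·12.2958] = 58.9722

€58.97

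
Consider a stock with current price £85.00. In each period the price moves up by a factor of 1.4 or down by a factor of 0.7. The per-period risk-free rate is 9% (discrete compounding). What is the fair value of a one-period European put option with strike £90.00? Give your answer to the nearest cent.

Risk-neutral probability p = (1 + 0.09 − 0.7)/(1.4 − 0.7) = 0.3900/0.7000 = 0.5571
Terminal stock prices: S_u = 119, S_d = 59.5
Terminal payoffs (K − S): max(-29, 0) = 0, max(30.5, 0) = 30.5
Node 0 (S = 85): V_0 = 1/1.09·[0.5571·0.0000 + 0.4429·30.5000] = 12.3919

£12.39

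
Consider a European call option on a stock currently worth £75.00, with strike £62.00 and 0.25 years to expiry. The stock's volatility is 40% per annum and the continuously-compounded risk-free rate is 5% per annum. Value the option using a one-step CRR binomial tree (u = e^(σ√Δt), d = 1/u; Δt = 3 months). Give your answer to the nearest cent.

CRR parameters: u = e^(σ√Δt) = e^(0.4·√0.25) = 1.2214, d = 1/u = 0.8187
Per-period rate: rΔt = 0.05·0.25 = 0.0125, so R = e^0.0125 = 1.0126
Risk-neutral probability p = (e^0.0125 − 0.8187)/(1.2214 − 0.8187) = 0.1938/0.4027 = 0.4814
Terminal stock prices: S_u = 91.61, S_d = 61.4
Terminal payoffs (S − K): max(29.61, 0) = 29.61, max(-0.5952, 0) = 0
Node 0 (S = 75): V_0 = e^(−0.0125)·[0.4814·29.6052 + 0.5186·0.0000] = 14.0750

£14.08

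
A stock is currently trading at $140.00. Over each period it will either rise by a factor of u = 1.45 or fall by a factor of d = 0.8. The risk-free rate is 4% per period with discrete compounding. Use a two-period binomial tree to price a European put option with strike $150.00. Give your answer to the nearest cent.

$22.22

Risk-neutral probability p = (1 + 0.04 − 0.8)/(1.45 − 0.8) = 0.2400/0.6500 = 0.3692
Terminal stock prices: S_uu = 294.4, S_ud = 162.4, S_dd = 89.6
Terminal payoffs (K − S): max(-144.4, 0) = 0, max(-12.4, 0) = 0, max(60.4, 0) = 60.4
Node u (S = 203): V_u = 1/1.04·[0.3692·0.0000 + 0.6308·0.0000] = 0.0000
Node d (S = 112): V_d = 1/1.04·[0.3692·0.0000 + 0.6308·60.4000] = 36.6331
Node 0 (S = 140): V_0 = 1/1.04·[0.3692·0.0000 + 0.6308·36.6331] = 22.2183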